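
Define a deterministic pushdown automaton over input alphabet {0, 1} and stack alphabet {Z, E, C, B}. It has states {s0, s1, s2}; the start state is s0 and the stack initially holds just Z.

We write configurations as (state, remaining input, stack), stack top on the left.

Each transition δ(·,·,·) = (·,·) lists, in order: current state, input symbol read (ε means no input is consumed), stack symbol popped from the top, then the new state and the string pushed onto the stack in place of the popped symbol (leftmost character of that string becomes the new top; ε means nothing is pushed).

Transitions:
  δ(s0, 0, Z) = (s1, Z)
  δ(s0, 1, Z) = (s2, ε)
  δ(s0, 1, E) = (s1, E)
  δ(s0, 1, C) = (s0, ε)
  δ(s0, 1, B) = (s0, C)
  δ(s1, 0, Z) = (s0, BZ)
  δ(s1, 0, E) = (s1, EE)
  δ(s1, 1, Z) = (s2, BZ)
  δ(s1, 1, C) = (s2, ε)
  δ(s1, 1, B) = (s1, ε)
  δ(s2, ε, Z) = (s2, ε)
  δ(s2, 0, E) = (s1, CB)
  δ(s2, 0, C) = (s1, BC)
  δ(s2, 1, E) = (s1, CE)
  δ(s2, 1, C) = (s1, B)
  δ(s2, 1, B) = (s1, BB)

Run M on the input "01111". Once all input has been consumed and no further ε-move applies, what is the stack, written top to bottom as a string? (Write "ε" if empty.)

(s0, 01111, Z) ⊢ (s1, 1111, Z) ⊢ (s2, 111, BZ) ⊢ (s1, 11, BBZ) ⊢ (s1, 1, BZ) ⊢ (s1, ε, Z)
All input consumed in state s1 with stack Z.

Z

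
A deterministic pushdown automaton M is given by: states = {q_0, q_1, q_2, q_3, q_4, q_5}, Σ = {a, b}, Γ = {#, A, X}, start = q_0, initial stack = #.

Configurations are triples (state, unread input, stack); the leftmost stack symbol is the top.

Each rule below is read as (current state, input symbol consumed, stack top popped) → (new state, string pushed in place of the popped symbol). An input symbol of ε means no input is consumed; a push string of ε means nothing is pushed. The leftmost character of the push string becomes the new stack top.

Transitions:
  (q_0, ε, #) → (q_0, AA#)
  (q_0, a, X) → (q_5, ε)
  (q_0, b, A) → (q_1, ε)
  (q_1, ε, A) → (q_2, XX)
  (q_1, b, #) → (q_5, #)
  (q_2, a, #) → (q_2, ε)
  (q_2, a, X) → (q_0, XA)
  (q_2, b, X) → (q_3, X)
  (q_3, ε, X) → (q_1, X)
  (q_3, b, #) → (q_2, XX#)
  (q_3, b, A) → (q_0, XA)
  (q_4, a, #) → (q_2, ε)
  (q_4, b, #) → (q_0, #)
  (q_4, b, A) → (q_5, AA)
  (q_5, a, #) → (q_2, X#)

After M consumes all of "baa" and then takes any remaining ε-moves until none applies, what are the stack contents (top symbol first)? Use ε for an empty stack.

(q_0, baa, #)
  ε-move, top #: go to q_0, push AA# → (q_0, baa, AA#)
  read b, top A: go to q_1, push ε → (q_1, aa, A#)
  ε-move, top A: go to q_2, push XX → (q_2, aa, XX#)
  read a, top X: go to q_0, push XA → (q_0, a, XAX#)
  read a, top X: go to q_5, push ε → (q_5, ε, AX#)
All input consumed in state q_5 with stack AX#.

AX#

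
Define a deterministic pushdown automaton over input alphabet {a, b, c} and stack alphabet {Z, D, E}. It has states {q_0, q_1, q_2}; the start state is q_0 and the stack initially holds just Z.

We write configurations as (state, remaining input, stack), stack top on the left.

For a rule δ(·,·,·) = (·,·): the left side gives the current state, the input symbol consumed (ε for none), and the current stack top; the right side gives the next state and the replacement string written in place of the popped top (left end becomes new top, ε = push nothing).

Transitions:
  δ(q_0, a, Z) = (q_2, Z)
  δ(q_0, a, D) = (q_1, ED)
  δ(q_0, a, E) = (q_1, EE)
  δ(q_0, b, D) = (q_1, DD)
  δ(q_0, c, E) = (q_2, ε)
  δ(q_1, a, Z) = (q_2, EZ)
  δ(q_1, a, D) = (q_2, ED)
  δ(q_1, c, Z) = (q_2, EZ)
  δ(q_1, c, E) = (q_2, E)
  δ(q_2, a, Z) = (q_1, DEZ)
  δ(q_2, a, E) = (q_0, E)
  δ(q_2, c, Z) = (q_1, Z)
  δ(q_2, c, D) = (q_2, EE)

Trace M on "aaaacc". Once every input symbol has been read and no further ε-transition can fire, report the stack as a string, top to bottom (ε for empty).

EEEZ

(q_0, aaaacc, Z)
  read a, top Z: go to q_2, push Z → (q_2, aaacc, Z)
  read a, top Z: go to q_1, push DEZ → (q_1, aacc, DEZ)
  read a, top D: go to q_2, push ED → (q_2, acc, EDEZ)
  read a, top E: go to q_0, push E → (q_0, cc, EDEZ)
  read c, top E: go to q_2, push ε → (q_2, c, DEZ)
  read c, top D: go to q_2, push EE → (q_2, ε, EEEZ)
All input consumed in state q_2 with stack EEEZ.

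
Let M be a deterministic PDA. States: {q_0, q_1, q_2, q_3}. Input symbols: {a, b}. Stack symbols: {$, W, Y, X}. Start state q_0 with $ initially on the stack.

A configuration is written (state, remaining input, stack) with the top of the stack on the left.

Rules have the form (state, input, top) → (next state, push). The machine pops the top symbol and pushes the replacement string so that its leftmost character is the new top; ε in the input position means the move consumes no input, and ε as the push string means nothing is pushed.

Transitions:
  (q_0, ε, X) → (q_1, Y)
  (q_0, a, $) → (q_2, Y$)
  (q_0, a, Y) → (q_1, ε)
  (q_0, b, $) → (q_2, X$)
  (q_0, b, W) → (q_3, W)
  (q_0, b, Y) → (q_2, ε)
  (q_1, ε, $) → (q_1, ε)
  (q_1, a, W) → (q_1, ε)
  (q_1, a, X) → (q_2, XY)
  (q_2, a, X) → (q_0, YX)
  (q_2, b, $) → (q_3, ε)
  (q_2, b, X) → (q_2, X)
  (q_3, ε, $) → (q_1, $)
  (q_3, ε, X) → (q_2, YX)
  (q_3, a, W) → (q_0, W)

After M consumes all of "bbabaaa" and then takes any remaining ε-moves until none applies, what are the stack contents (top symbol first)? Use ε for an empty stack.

XY$

(q_0, bbabaaa, $) ⊢ (q_2, babaaa, X$) ⊢ (q_2, abaaa, X$) ⊢ (q_0, baaa, YX$) ⊢ (q_2, aaa, X$) ⊢ (q_0, aa, YX$) ⊢ (q_1, a, X$) ⊢ (q_2, ε, XY$)
All input consumed in state q_2 with stack XY$.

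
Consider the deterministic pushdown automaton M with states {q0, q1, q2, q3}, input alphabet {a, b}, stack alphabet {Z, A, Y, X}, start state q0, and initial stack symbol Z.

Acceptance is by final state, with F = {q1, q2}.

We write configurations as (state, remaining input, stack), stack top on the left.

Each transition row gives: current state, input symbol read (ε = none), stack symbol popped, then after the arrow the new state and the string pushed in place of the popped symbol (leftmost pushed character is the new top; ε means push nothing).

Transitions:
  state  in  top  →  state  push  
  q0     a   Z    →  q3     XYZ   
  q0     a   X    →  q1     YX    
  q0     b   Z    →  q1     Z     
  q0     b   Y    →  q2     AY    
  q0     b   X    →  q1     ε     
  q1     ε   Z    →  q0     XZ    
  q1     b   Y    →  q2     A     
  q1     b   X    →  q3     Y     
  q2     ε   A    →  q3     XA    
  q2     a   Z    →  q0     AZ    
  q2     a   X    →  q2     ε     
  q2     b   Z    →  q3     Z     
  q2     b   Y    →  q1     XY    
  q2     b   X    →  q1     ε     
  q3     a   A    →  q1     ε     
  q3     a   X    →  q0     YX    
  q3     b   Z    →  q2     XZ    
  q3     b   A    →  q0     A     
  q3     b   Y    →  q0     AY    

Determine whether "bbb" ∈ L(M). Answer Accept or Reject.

(q0, bbb, Z)
  read b, top Z: go to q1, push Z → (q1, bb, Z)
  ε-move, top Z: go to q0, push XZ → (q0, bb, XZ)
  read b, top X: go to q1, push ε → (q1, b, Z)
  ε-move, top Z: go to q0, push XZ → (q0, b, XZ)
  read b, top X: go to q1, push ε → (q1, ε, Z)
All input consumed; state q1 ∈ F.

Accept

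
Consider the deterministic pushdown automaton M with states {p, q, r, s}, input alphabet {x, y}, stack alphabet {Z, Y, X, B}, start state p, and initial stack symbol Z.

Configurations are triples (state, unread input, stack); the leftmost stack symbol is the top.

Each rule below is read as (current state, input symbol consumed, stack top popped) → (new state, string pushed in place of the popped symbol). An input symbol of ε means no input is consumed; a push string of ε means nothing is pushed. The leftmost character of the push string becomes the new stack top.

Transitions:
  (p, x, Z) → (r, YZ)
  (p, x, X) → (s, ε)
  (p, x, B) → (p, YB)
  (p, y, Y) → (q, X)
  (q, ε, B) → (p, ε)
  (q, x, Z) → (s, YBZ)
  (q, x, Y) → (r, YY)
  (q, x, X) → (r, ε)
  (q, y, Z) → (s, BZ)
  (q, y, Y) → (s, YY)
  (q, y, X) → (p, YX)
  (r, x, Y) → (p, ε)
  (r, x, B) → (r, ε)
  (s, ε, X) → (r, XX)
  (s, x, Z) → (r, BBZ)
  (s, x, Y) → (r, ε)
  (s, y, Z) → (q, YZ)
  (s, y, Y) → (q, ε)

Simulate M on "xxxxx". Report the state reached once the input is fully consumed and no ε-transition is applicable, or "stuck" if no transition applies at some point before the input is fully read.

r

(p, xxxxx, Z) ⊢ (r, xxxx, YZ) ⊢ (p, xxx, Z) ⊢ (r, xx, YZ) ⊢ (p, x, Z) ⊢ (r, ε, YZ)
All input consumed; M is in state r.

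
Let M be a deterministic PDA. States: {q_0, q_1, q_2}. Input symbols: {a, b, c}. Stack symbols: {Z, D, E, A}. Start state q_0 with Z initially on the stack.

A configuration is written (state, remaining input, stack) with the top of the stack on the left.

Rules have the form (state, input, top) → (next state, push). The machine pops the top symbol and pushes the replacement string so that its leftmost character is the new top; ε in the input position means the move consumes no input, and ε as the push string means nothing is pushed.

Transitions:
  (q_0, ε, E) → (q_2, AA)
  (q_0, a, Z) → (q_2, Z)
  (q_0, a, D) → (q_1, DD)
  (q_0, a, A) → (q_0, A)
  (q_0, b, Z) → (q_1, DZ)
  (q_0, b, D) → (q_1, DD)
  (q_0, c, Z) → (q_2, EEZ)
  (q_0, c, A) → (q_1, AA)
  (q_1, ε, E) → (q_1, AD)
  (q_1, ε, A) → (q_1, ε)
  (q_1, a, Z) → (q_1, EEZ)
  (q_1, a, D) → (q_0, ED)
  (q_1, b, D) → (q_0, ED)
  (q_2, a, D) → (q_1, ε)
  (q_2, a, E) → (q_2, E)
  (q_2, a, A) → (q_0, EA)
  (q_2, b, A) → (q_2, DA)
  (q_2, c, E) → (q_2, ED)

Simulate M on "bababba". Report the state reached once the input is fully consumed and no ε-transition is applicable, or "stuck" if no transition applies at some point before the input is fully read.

q_1

(q_0, bababba, Z) ⊢ (q_1, ababba, DZ) ⊢ (q_0, babba, EDZ) ⊢ (q_2, babba, AADZ) ⊢ (q_2, abba, DAADZ) ⊢ (q_1, bba, AADZ) ⊢ (q_1, bba, ADZ) ⊢ (q_1, bba, DZ) ⊢ (q_0, ba, EDZ) ⊢ (q_2, ba, AADZ) ⊢ (q_2, a, DAADZ) ⊢ (q_1, ε, AADZ) ⊢ (q_1, ε, ADZ) ⊢ (q_1, ε, DZ)
All input consumed; M is in state q_1.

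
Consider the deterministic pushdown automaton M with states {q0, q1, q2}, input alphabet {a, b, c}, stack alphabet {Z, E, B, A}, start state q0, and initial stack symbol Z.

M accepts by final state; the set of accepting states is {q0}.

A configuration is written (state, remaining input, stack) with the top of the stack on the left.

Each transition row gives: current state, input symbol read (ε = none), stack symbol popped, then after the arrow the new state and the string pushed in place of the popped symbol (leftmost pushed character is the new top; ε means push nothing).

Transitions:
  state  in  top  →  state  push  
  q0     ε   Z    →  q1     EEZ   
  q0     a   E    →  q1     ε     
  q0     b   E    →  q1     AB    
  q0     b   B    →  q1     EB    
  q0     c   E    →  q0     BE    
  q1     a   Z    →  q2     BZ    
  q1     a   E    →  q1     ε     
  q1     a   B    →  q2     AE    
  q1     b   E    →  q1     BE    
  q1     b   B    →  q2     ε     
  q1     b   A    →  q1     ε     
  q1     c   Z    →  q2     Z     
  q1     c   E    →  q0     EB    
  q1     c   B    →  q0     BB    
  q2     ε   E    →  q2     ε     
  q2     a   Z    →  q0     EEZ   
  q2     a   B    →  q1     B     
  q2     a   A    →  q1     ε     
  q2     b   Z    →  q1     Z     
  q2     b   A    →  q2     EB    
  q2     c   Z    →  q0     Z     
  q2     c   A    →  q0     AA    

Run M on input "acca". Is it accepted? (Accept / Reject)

(q0, acca, Z)
  ε-move, top Z: go to q1, push EEZ → (q1, acca, EEZ)
  read a, top E: go to q1, push ε → (q1, cca, EZ)
  read c, top E: go to q0, push EB → (q0, ca, EBZ)
  read c, top E: go to q0, push BE → (q0, a, BEBZ)
No transition applies at (q0, a, BEBZ); input not fully consumed.

Reject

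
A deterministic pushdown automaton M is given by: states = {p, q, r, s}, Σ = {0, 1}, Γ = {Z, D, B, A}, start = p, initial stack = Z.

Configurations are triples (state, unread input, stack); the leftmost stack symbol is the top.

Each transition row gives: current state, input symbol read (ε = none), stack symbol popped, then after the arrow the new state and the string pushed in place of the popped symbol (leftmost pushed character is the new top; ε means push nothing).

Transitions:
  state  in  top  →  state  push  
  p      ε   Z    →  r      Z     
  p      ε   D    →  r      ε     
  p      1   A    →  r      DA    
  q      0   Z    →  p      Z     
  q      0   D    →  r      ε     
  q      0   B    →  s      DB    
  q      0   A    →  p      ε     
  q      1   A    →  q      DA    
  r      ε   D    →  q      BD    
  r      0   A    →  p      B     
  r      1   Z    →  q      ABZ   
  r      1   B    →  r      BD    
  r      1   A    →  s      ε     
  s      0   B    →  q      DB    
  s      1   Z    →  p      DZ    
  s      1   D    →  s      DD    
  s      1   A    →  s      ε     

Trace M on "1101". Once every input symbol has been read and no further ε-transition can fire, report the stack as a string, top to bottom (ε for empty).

(p, 1101, Z)
  ε-move, top Z: go to r, push Z → (r, 1101, Z)
  read 1, top Z: go to q, push ABZ → (q, 101, ABZ)
  read 1, top A: go to q, push DA → (q, 01, DABZ)
  read 0, top D: go to r, push ε → (r, 1, ABZ)
  read 1, top A: go to s, push ε → (s, ε, BZ)
All input consumed in state s with stack BZ.

BZ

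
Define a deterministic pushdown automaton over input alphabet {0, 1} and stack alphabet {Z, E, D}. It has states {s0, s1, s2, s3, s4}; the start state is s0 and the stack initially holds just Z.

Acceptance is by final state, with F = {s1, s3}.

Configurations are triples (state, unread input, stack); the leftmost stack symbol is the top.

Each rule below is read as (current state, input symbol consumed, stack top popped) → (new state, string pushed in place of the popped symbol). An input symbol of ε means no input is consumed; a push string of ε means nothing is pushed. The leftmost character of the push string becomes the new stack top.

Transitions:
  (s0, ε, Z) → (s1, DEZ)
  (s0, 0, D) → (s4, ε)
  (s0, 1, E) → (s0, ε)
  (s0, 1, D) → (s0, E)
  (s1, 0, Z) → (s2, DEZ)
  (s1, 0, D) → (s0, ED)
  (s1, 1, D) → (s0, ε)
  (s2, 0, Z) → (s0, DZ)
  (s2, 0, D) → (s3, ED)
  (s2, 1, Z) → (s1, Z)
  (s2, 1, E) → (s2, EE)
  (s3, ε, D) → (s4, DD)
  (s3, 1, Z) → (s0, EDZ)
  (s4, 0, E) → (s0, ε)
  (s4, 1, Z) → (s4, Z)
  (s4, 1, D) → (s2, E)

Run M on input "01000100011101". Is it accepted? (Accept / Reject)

Reject

(s0, 01000100011101, Z)
  ε-move, top Z: go to s1, push DEZ → (s1, 01000100011101, DEZ)
  read 0, top D: go to s0, push ED → (s0, 1000100011101, EDEZ)
  read 1, top E: go to s0, push ε → (s0, 000100011101, DEZ)
  read 0, top D: go to s4, push ε → (s4, 00100011101, EZ)
  read 0, top E: go to s0, push ε → (s0, 0100011101, Z)
  ε-move, top Z: go to s1, push DEZ → (s1, 0100011101, DEZ)
  read 0, top D: go to s0, push ED → (s0, 100011101, EDEZ)
  read 1, top E: go to s0, push ε → (s0, 00011101, DEZ)
  read 0, top D: go to s4, push ε → (s4, 0011101, EZ)
  read 0, top E: go to s0, push ε → (s0, 011101, Z)
  ε-move, top Z: go to s1, push DEZ → (s1, 011101, DEZ)
  read 0, top D: go to s0, push ED → (s0, 11101, EDEZ)
  read 1, top E: go to s0, push ε → (s0, 1101, DEZ)
  read 1, top D: go to s0, push E → (s0, 101, EEZ)
  read 1, top E: go to s0, push ε → (s0, 01, EZ)
No transition applies at (s0, 01, EZ); input not fully consumed.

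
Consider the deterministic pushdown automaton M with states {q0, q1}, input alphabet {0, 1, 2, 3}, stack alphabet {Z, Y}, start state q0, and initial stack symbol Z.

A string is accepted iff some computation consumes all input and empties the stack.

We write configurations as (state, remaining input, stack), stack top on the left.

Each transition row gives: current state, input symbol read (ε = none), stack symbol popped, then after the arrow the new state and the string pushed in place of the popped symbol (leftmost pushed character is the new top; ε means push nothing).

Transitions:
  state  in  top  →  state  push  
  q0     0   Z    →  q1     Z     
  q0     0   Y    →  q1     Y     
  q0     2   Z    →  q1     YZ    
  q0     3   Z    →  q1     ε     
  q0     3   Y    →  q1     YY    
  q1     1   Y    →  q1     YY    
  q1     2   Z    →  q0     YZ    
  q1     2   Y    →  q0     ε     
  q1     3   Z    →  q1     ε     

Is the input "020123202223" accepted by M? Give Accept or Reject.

(q0, 020123202223, Z) ⊢ (q1, 20123202223, Z) ⊢ (q0, 0123202223, YZ) ⊢ (q1, 123202223, YZ) ⊢ (q1, 23202223, YYZ) ⊢ (q0, 3202223, YZ) ⊢ (q1, 202223, YYZ) ⊢ (q0, 02223, YZ) ⊢ (q1, 2223, YZ) ⊢ (q0, 223, Z) ⊢ (q1, 23, YZ) ⊢ (q0, 3, Z) ⊢ (q1, ε, ε)
All input consumed and the stack is empty.

Accept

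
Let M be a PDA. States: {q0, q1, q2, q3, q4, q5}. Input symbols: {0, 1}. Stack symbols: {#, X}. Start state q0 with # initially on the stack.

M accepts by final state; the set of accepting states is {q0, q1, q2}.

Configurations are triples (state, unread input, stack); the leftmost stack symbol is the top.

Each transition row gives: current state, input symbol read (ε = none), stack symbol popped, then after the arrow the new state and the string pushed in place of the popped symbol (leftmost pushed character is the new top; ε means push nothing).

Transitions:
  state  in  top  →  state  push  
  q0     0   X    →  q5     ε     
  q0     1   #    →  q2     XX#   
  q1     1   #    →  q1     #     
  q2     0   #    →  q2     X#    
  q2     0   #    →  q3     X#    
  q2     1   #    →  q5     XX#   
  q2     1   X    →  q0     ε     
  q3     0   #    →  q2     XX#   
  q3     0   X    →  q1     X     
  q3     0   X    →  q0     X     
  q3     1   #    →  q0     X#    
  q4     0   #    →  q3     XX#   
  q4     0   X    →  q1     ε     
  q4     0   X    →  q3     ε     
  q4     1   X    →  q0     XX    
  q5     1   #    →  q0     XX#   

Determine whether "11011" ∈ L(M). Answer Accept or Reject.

No computation consumes all input and reaches a final state.

Reject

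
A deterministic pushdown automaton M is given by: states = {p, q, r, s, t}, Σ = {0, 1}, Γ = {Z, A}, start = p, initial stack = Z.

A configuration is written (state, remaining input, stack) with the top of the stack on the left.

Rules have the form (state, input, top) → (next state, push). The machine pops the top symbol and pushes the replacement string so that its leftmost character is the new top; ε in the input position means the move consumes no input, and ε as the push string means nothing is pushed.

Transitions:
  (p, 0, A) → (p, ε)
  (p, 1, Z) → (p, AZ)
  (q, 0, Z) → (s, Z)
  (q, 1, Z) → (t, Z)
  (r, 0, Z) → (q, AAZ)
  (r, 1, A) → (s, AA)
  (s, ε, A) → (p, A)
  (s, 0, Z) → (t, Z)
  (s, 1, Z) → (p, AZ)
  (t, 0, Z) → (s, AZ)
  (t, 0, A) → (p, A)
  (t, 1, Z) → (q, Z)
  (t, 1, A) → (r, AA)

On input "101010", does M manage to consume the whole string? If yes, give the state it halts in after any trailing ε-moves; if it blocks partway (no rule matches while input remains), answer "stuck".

p

(p, 101010, Z)
  read 1, top Z: go to p, push AZ → (p, 01010, AZ)
  read 0, top A: go to p, push ε → (p, 1010, Z)
  read 1, top Z: go to p, push AZ → (p, 010, AZ)
  read 0, top A: go to p, push ε → (p, 10, Z)
  read 1, top Z: go to p, push AZ → (p, 0, AZ)
  read 0, top A: go to p, push ε → (p, ε, Z)
All input consumed; M is in state p.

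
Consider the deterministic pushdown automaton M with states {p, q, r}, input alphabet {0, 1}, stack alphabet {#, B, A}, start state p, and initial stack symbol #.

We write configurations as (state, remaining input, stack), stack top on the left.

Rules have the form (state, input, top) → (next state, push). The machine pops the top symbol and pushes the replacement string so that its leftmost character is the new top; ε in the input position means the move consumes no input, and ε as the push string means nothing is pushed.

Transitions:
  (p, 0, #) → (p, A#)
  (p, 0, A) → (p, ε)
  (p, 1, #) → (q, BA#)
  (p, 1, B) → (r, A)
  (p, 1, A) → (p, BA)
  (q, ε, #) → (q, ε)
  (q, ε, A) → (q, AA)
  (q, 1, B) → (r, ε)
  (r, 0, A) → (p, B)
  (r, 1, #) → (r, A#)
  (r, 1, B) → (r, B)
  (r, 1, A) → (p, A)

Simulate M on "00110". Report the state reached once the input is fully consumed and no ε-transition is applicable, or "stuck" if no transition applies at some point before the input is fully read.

p

(p, 00110, #)
  read 0, top #: go to p, push A# → (p, 0110, A#)
  read 0, top A: go to p, push ε → (p, 110, #)
  read 1, top #: go to q, push BA# → (q, 10, BA#)
  read 1, top B: go to r, push ε → (r, 0, A#)
  read 0, top A: go to p, push B → (p, ε, B#)
All input consumed; M is in state p.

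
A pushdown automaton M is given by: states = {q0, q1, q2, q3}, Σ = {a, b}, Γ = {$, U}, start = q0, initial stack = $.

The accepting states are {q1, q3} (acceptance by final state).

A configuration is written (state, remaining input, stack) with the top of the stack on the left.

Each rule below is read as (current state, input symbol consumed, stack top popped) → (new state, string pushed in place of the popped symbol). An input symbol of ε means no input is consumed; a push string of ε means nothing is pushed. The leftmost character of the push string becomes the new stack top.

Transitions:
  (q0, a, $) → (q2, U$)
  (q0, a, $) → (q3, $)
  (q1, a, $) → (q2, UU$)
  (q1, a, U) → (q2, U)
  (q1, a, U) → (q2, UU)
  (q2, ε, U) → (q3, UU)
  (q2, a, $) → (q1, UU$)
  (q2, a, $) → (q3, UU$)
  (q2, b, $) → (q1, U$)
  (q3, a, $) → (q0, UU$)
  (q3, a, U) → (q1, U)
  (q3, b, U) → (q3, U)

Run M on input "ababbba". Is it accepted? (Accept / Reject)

No computation consumes all input and reaches a final state.

Reject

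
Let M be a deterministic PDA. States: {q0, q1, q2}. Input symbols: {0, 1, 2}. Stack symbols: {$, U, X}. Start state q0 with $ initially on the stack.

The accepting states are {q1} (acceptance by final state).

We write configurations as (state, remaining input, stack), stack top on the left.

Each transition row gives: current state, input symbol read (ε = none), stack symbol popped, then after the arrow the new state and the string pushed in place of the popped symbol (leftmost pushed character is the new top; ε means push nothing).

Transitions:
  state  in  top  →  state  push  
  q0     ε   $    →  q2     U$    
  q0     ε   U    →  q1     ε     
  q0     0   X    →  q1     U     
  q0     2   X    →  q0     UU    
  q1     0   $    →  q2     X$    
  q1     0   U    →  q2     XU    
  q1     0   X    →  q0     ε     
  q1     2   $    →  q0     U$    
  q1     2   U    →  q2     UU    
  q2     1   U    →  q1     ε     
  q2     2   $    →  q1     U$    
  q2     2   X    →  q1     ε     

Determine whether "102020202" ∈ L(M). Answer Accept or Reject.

Accept

(q0, 102020202, $)
  ε-move, top $: go to q2, push U$ → (q2, 102020202, U$)
  read 1, top U: go to q1, push ε → (q1, 02020202, $)
  read 0, top $: go to q2, push X$ → (q2, 2020202, X$)
  read 2, top X: go to q1, push ε → (q1, 020202, $)
  read 0, top $: go to q2, push X$ → (q2, 20202, X$)
  read 2, top X: go to q1, push ε → (q1, 0202, $)
  read 0, top $: go to q2, push X$ → (q2, 202, X$)
  read 2, top X: go to q1, push ε → (q1, 02, $)
  read 0, top $: go to q2, push X$ → (q2, 2, X$)
  read 2, top X: go to q1, push ε → (q1, ε, $)
All input consumed; state q1 ∈ F.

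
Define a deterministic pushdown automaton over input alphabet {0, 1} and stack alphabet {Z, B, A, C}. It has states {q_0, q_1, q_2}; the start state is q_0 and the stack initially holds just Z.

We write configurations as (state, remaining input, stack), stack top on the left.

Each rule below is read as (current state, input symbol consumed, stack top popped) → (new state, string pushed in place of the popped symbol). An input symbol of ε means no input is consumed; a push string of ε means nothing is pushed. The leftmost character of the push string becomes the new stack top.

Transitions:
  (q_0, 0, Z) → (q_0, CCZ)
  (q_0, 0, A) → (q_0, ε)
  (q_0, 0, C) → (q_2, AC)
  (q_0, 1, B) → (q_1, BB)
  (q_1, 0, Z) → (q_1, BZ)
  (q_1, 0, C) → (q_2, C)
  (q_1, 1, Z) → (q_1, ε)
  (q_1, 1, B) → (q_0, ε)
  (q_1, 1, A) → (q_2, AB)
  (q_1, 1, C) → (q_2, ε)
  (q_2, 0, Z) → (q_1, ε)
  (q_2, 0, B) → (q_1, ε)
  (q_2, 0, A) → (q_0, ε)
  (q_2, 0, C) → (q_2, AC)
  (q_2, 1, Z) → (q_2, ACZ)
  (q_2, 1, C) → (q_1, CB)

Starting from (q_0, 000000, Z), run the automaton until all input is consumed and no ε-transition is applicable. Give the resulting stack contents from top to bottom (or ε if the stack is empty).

(q_0, 000000, Z)
  read 0, top Z: go to q_0, push CCZ → (q_0, 00000, CCZ)
  read 0, top C: go to q_2, push AC → (q_2, 0000, ACCZ)
  read 0, top A: go to q_0, push ε → (q_0, 000, CCZ)
  read 0, top C: go to q_2, push AC → (q_2, 00, ACCZ)
  read 0, top A: go to q_0, push ε → (q_0, 0, CCZ)
  read 0, top C: go to q_2, push AC → (q_2, ε, ACCZ)
All input consumed in state q_2 with stack ACCZ.

ACCZ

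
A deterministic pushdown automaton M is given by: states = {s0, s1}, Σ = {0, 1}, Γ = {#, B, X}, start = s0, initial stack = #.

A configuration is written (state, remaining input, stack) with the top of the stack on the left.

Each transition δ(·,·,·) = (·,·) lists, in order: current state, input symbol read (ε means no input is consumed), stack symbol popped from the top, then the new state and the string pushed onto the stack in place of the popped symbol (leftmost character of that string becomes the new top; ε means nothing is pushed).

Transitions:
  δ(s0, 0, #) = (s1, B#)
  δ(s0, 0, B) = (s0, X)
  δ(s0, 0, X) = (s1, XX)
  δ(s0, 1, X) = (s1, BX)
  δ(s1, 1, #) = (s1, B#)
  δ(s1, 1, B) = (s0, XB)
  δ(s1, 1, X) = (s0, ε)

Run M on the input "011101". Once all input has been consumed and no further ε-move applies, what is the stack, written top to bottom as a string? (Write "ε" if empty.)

(s0, 011101, #)
  read 0, top #: go to s1, push B# → (s1, 11101, B#)
  read 1, top B: go to s0, push XB → (s0, 1101, XB#)
  read 1, top X: go to s1, push BX → (s1, 101, BXB#)
  read 1, top B: go to s0, push XB → (s0, 01, XBXB#)
  read 0, top X: go to s1, push XX → (s1, 1, XXBXB#)
  read 1, top X: go to s0, push ε → (s0, ε, XBXB#)
All input consumed in state s0 with stack XBXB#.

XBXB#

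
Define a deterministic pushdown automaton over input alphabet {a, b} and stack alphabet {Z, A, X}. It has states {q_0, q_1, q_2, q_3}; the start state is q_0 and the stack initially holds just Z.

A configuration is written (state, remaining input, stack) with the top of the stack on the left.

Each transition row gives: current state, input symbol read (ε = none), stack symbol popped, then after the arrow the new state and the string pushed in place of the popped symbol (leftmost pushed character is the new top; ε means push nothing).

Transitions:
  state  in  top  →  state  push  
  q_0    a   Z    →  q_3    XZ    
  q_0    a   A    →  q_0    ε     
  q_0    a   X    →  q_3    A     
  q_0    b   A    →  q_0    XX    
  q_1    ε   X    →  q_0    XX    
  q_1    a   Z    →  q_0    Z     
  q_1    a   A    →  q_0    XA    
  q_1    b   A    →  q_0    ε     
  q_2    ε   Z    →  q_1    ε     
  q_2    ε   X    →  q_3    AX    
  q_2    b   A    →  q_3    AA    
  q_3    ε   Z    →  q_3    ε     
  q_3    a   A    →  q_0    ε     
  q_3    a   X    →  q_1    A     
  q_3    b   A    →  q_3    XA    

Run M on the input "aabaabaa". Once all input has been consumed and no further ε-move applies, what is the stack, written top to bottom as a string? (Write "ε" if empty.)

(q_0, aabaabaa, Z) ⊢ (q_3, abaabaa, XZ) ⊢ (q_1, baabaa, AZ) ⊢ (q_0, aabaa, Z) ⊢ (q_3, abaa, XZ) ⊢ (q_1, baa, AZ) ⊢ (q_0, aa, Z) ⊢ (q_3, a, XZ) ⊢ (q_1, ε, AZ)
All input consumed in state q_1 with stack AZ.

AZ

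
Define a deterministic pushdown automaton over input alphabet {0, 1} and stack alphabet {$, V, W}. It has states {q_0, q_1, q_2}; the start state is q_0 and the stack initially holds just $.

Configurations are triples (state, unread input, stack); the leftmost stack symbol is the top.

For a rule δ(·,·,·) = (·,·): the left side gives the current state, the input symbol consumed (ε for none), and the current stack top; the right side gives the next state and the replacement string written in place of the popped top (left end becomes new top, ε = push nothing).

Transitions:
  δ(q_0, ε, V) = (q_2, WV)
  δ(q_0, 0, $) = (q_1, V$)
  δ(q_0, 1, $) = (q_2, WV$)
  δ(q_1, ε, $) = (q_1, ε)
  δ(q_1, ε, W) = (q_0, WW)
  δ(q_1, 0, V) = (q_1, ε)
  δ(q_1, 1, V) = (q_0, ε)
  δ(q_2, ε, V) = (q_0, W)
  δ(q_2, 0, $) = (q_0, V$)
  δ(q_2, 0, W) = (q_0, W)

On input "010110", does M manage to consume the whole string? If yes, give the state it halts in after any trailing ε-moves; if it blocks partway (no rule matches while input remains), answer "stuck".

q_0

(q_0, 010110, $)
  read 0, top $: go to q_1, push V$ → (q_1, 10110, V$)
  read 1, top V: go to q_0, push ε → (q_0, 0110, $)
  read 0, top $: go to q_1, push V$ → (q_1, 110, V$)
  read 1, top V: go to q_0, push ε → (q_0, 10, $)
  read 1, top $: go to q_2, push WV$ → (q_2, 0, WV$)
  read 0, top W: go to q_0, push W → (q_0, ε, WV$)
All input consumed; M is in state q_0.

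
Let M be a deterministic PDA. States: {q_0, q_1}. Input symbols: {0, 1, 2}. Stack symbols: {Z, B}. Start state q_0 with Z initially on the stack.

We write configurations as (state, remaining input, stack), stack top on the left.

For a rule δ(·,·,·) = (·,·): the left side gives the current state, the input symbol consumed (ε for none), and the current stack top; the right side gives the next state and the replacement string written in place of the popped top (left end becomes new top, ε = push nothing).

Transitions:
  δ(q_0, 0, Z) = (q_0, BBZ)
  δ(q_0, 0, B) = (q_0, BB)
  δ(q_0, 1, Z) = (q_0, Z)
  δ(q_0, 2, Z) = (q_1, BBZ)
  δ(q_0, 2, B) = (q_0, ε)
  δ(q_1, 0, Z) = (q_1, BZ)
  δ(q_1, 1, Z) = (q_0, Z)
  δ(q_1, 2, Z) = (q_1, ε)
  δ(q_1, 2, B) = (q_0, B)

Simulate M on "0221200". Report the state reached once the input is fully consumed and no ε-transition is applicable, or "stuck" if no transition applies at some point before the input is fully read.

stuck

(q_0, 0221200, Z)
  read 0, top Z: go to q_0, push BBZ → (q_0, 221200, BBZ)
  read 2, top B: go to q_0, push ε → (q_0, 21200, BZ)
  read 2, top B: go to q_0, push ε → (q_0, 1200, Z)
  read 1, top Z: go to q_0, push Z → (q_0, 200, Z)
  read 2, top Z: go to q_1, push BBZ → (q_1, 00, BBZ)
No transition for (q_1, 0, top B); M blocks with input 00 remaining.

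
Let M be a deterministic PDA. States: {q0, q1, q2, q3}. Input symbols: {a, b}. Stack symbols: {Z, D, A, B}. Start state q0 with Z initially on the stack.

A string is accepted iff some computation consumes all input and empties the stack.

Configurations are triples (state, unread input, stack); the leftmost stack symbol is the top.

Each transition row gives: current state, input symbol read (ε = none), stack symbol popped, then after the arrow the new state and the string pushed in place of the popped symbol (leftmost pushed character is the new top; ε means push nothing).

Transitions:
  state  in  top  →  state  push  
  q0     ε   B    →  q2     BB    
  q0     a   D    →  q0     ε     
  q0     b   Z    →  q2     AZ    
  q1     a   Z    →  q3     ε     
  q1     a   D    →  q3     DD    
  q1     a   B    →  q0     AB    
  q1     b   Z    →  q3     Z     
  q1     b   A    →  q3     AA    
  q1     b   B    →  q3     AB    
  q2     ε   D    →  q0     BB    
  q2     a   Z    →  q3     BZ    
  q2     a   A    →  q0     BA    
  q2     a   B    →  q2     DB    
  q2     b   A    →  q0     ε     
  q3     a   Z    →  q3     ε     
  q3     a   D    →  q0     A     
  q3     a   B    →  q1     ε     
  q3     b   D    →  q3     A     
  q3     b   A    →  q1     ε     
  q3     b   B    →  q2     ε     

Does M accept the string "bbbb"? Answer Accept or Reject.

(q0, bbbb, Z)
  read b, top Z: go to q2, push AZ → (q2, bbb, AZ)
  read b, top A: go to q0, push ε → (q0, bb, Z)
  read b, top Z: go to q2, push AZ → (q2, b, AZ)
  read b, top A: go to q0, push ε → (q0, ε, Z)
All input consumed; stack is Z, not empty, and no further ε-move applies.

Reject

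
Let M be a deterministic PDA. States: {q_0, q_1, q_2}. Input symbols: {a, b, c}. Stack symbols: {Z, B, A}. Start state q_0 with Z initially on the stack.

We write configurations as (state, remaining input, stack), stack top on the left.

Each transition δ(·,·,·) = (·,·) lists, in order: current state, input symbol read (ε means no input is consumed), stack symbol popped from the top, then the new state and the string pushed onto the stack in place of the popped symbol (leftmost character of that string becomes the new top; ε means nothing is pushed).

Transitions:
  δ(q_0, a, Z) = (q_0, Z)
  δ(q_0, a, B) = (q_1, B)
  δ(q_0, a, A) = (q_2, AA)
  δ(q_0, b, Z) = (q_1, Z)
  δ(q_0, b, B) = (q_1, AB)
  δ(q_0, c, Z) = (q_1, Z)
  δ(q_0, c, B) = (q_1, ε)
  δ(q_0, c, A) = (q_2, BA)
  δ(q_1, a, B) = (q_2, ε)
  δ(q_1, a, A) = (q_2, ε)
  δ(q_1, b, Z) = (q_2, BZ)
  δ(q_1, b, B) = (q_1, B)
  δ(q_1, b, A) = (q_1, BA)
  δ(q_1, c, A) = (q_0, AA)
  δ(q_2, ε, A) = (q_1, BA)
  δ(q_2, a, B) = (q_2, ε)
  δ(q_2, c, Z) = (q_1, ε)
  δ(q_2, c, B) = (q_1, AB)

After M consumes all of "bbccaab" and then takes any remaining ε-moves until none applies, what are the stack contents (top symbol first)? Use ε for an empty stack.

BAAABZ

(q_0, bbccaab, Z)
  read b, top Z: go to q_1, push Z → (q_1, bccaab, Z)
  read b, top Z: go to q_2, push BZ → (q_2, ccaab, BZ)
  read c, top B: go to q_1, push AB → (q_1, caab, ABZ)
  read c, top A: go to q_0, push AA → (q_0, aab, AABZ)
  read a, top A: go to q_2, push AA → (q_2, ab, AAABZ)
  ε-move, top A: go to q_1, push BA → (q_1, ab, BAAABZ)
  read a, top B: go to q_2, push ε → (q_2, b, AAABZ)
  ε-move, top A: go to q_1, push BA → (q_1, b, BAAABZ)
  read b, top B: go to q_1, push B → (q_1, ε, BAAABZ)
All input consumed in state q_1 with stack BAAABZ.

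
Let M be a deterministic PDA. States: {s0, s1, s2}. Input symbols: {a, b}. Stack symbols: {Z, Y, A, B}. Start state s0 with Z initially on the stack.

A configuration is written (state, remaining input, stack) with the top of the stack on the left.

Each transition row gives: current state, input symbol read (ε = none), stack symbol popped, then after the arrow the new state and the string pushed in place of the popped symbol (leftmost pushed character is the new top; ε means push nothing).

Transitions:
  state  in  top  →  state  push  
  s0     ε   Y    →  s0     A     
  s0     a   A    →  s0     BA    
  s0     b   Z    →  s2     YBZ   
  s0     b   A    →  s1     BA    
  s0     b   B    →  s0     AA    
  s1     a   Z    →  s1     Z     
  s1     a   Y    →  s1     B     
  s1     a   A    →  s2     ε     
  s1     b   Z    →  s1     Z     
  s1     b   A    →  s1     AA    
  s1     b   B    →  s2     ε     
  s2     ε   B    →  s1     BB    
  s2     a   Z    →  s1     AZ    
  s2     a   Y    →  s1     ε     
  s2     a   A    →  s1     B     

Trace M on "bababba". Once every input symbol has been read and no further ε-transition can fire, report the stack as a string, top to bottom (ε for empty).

AAZ

(s0, bababba, Z)
  read b, top Z: go to s2, push YBZ → (s2, ababba, YBZ)
  read a, top Y: go to s1, push ε → (s1, babba, BZ)
  read b, top B: go to s2, push ε → (s2, abba, Z)
  read a, top Z: go to s1, push AZ → (s1, bba, AZ)
  read b, top A: go to s1, push AA → (s1, ba, AAZ)
  read b, top A: go to s1, push AA → (s1, a, AAAZ)
  read a, top A: go to s2, push ε → (s2, ε, AAZ)
All input consumed in state s2 with stack AAZ.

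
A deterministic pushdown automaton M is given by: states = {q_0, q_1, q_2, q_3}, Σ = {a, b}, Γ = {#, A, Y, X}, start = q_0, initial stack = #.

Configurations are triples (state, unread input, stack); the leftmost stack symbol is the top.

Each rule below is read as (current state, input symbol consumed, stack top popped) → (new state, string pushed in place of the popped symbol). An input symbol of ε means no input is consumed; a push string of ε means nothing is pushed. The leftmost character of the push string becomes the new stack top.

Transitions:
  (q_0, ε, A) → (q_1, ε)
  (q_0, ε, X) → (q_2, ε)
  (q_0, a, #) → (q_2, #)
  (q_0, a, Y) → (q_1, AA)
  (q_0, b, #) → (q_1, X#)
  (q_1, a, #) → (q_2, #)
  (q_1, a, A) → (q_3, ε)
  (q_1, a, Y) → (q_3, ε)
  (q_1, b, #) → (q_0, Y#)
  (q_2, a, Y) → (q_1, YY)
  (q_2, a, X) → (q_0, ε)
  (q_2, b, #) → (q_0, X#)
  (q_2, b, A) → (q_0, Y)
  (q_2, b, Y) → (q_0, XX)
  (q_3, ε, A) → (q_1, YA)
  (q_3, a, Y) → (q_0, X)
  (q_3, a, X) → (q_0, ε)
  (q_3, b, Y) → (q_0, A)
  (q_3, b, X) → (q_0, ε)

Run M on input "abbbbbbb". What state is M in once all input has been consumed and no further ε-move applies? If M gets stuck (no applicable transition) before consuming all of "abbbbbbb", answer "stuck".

q_2

(q_0, abbbbbbb, #)
  read a, top #: go to q_2, push # → (q_2, bbbbbbb, #)
  read b, top #: go to q_0, push X# → (q_0, bbbbbb, X#)
  ε-move, top X: go to q_2, push ε → (q_2, bbbbbb, #)
  read b, top #: go to q_0, push X# → (q_0, bbbbb, X#)
  ε-move, top X: go to q_2, push ε → (q_2, bbbbb, #)
  read b, top #: go to q_0, push X# → (q_0, bbbb, X#)
  ε-move, top X: go to q_2, push ε → (q_2, bbbb, #)
  read b, top #: go to q_0, push X# → (q_0, bbb, X#)
  ε-move, top X: go to q_2, push ε → (q_2, bbb, #)
  read b, top #: go to q_0, push X# → (q_0, bb, X#)
  ε-move, top X: go to q_2, push ε → (q_2, bb, #)
  read b, top #: go to q_0, push X# → (q_0, b, X#)
  ε-move, top X: go to q_2, push ε → (q_2, b, #)
  read b, top #: go to q_0, push X# → (q_0, ε, X#)
  ε-move, top X: go to q_2, push ε → (q_2, ε, #)
All input consumed; M is in state q_2.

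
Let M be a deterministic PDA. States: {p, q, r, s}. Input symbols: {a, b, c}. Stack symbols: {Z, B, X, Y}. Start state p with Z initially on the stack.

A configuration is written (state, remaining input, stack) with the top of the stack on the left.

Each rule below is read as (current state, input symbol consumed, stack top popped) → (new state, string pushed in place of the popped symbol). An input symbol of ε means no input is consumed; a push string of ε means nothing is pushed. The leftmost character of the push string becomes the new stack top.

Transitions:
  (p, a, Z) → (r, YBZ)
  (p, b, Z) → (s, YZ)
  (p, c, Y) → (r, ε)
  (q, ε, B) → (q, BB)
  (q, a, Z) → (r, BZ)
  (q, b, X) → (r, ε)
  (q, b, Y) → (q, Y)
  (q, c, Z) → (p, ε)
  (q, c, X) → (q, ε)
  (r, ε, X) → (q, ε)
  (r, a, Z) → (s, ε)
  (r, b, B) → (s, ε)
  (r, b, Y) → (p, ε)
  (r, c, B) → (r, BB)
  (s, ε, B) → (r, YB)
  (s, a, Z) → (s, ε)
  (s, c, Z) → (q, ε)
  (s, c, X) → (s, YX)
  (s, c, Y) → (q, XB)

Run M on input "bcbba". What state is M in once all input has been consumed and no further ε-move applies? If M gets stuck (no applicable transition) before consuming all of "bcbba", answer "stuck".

(p, bcbba, Z)
  read b, top Z: go to s, push YZ → (s, cbba, YZ)
  read c, top Y: go to q, push XB → (q, bba, XBZ)
  read b, top X: go to r, push ε → (r, ba, BZ)
  read b, top B: go to s, push ε → (s, a, Z)
  read a, top Z: go to s, push ε → (s, ε, ε)
All input consumed; M is in state s.

s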